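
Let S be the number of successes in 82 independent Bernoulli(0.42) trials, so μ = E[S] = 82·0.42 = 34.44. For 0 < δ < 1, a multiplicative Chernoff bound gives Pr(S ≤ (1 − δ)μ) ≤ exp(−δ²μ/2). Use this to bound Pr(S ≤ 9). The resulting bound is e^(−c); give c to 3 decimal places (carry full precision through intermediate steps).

Write 9 = (1 − δ)μ, so δ = 1 − 9/34.44 = 0.738676…
Then the exponent is δ²μ/2 = (μ − 9)²/(2μ) = 9.395958.

9.396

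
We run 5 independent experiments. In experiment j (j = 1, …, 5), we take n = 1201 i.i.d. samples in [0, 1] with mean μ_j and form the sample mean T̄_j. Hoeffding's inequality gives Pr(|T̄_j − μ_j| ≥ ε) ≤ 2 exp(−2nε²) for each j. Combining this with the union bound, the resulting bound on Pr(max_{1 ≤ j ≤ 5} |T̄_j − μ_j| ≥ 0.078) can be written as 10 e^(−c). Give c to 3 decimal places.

Union bound over the 5 events: Pr(max_{1 ≤ j ≤ 5} |T̄_j − μ_j| ≥ 0.078) ≤ 5·2·exp(−2nε²) = 10 exp(−2·1201·0.078²).
So c = 2·1201·0.078² = 14.6138.

14.614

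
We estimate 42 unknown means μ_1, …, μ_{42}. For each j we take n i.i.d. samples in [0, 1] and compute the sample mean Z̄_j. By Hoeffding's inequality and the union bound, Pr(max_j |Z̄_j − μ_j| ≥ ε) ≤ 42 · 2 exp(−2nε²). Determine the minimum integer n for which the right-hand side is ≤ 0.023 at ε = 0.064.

Need 2·42·exp(−2nε²) ≤ 0.023, i.e. exp(−2nε²) ≤ 0.023/84.
So 2nε² ≥ ln(84/0.023) = 8.203078.
Hence n ≥ 8.203078/(2·0.064²) = 1001.352.
The smallest integer n is 1002.

1002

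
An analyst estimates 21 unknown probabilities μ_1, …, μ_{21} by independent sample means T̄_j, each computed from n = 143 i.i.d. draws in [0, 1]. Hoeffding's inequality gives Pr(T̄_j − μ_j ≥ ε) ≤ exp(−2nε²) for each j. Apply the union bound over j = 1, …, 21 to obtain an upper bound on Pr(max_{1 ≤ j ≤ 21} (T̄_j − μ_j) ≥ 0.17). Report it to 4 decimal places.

Per-experiment Hoeffding bound: exp(−2·143·0.17²) = exp(−8.26540) = 0.00025727.
Union bound over 21 events: 21·0.00025727 = 0.00540.

0.0054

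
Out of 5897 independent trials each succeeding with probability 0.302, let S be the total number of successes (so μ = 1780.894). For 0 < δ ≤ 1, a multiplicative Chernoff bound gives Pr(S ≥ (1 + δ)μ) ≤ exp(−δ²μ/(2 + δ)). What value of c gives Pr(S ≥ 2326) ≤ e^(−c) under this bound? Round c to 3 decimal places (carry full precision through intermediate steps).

72.352

Write 2326 = (1 + δ)μ, so δ = 2326/1780.894 − 1 = 0.3060856…
Then the exponent is δ²μ/(2 + δ) = (2326 − μ)² / (μ·(2 + δ)) = 72.351649.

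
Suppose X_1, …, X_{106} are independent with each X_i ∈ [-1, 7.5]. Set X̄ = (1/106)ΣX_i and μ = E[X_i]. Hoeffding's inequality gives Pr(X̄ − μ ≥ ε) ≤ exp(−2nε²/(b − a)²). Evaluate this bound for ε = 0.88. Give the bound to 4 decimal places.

Exponent: 2nε²/(b − a)² = 2·106·0.88² / 8.5² = 2.27229.
Bound = exp(−2.27229) = 0.10308.

0.1031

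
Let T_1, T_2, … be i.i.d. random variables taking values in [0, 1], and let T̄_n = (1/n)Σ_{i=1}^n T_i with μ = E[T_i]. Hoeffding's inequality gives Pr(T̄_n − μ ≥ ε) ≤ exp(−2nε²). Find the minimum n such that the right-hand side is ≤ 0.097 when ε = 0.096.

Require exp(−2nε²) ≤ 0.097, i.e. 2nε² ≥ ln(1/0.097) = 2.333044.
So n ≥ 2.333044 / (2·0.096²) = 126.576.
The smallest integer n is 127.

127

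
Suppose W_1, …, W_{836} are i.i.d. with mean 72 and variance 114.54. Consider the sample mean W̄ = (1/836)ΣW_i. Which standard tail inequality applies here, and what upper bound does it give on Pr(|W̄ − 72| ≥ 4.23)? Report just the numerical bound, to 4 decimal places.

With mean and variance of each term known, Chebyshev's inequality bounds the deviation of the sum (or sample mean).
Var(W̄) = Var(W_i)/n = 114.54/836 = 0.13701.
Chebyshev: Pr(|W̄ − 72| ≥ 4.23) ≤ Var(W̄)/(4.23)² = 114.54/(836·4.23²) = 0.0077.

0.0077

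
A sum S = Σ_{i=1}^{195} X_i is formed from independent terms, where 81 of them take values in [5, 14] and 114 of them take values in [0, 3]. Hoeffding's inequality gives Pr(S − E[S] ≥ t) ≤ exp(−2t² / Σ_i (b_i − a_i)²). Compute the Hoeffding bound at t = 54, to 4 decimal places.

0.4636

Σ(b_i − a_i)² = 81·9² + 114·3² = 7587.
Exponent = 2·54² / 7587 = 0.76868.
Bound = exp(−0.76868) = 0.46362.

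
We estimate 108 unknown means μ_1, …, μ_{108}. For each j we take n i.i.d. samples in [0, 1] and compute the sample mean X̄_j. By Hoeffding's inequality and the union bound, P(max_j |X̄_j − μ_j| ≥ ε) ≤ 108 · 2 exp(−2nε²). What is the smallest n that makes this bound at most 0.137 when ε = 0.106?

Need 2·108·exp(−2nε²) ≤ 0.137, i.e. exp(−2nε²) ≤ 0.137/216.
So 2nε² ≥ ln(216/0.137) = 7.363053.
Hence n ≥ 7.363053/(2·0.106²) = 327.655.
The smallest integer n is 328.

328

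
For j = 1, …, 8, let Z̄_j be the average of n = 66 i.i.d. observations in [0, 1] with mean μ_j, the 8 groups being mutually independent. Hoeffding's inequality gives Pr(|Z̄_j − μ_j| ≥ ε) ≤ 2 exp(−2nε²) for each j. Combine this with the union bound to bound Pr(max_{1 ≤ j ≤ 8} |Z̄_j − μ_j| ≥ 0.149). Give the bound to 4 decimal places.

0.8539

Per-experiment Hoeffding bound: 2·exp(−2·66·0.149²) = 2·exp(−2.93053) = 0.10674.
Union bound over 8 events: 8·0.10674 = 0.85390.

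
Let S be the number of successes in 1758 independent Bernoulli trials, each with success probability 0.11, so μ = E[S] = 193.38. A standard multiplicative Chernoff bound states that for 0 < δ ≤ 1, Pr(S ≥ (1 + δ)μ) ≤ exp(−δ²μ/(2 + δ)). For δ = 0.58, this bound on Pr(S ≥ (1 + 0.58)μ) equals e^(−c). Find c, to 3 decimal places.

25.214

c = δ²μ/(2 + δ) = 0.58²·193.38/(2 + 0.58) = 25.2144.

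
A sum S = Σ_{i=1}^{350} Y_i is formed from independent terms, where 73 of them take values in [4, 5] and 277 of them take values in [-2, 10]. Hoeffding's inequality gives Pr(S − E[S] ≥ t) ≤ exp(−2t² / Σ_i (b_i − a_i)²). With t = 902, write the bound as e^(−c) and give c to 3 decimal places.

40.720

Σ(b_i − a_i)² = 73·1² + 277·12² = 39961.
c = 2t² / 39961 = 2·902² / 39961 = 40.7199.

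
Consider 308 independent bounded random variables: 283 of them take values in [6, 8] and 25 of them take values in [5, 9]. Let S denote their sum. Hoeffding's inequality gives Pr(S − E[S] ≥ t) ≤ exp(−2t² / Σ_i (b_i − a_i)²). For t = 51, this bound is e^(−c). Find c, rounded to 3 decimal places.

3.396

Σ(b_i − a_i)² = 283·2² + 25·4² = 1532.
c = 2t² / 1532 = 2·51² / 1532 = 3.3956.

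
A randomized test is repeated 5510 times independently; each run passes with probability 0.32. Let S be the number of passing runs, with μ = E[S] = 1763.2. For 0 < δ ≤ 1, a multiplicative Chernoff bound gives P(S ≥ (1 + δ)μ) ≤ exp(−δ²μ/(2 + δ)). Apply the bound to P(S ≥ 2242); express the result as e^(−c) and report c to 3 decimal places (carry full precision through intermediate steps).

57.238

Write 2242 = (1 + δ)μ, so δ = 2242/1763.2 − 1 = 0.2715517…
Then the exponent is δ²μ/(2 + δ) = (2242 − μ)² / (μ·(2 + δ)) = 57.237951.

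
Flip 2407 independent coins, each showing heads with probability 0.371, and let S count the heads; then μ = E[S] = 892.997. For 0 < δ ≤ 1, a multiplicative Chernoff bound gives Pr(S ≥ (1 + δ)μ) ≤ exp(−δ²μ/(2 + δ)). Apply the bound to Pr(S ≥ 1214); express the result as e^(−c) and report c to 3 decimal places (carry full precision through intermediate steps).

Write 1214 = (1 + δ)μ, so δ = 1214/892.997 − 1 = 0.3594671…
Then the exponent is δ²μ/(2 + δ) = (1214 − μ)² / (μ·(2 + δ)) = 48.905113.

48.905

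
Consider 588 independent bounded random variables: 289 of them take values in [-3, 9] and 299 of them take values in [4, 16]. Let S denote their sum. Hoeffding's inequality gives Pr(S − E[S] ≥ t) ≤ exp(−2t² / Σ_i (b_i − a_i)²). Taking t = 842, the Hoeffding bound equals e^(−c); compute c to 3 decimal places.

16.746

Σ(b_i − a_i)² = 289·12² + 299·12² = 84672.
c = 2t² / 84672 = 2·842² / 84672 = 16.7461.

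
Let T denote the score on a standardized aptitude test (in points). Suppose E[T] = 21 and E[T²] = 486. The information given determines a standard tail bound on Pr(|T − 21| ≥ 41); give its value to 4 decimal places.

0.0268

The first two moments determine the variance, so Chebyshev's inequality is the sharpest standard bound available.
Var(T) = E[T²] − (E[T])² = 486 − 441 = 45.
Chebyshev's inequality: Pr(|T − μ| ≥ t) ≤ Var(T)/t² = 45/1681 = 0.0268.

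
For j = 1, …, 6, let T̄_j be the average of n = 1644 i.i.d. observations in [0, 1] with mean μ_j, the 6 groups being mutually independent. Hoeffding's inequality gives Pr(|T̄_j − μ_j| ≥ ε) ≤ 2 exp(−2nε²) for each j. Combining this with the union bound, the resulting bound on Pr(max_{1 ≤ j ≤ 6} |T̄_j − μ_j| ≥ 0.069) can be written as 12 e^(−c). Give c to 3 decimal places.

15.654

Union bound over the 6 events: Pr(max_{1 ≤ j ≤ 6} |T̄_j − μ_j| ≥ 0.069) ≤ 6·2·exp(−2nε²) = 12 exp(−2·1644·0.069²).
So c = 2·1644·0.069² = 15.6542.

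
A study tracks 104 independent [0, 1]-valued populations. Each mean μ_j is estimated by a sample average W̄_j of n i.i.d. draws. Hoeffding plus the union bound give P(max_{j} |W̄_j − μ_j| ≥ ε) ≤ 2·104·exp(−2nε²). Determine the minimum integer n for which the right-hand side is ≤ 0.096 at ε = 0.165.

Need 2·104·exp(−2nε²) ≤ 0.096, i.e. exp(−2nε²) ≤ 0.096/208.
So 2nε² ≥ ln(208/0.096) = 7.680945.
Hence n ≥ 7.680945/(2·0.165²) = 141.064.
The smallest integer n is 142.

142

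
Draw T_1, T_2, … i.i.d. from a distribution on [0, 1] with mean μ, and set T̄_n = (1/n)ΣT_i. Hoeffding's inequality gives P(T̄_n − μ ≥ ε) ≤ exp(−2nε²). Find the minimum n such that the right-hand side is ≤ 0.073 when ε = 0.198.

Require exp(−2nε²) ≤ 0.073, i.e. 2nε² ≥ ln(1/0.073) = 2.617296.
So n ≥ 2.617296 / (2·0.198²) = 33.380.
The smallest integer n is 34.

34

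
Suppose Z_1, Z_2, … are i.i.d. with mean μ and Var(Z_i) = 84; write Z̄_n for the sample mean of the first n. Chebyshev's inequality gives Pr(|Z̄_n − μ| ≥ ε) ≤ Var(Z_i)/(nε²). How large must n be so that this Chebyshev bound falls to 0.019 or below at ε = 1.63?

Require 84/(n·1.63²) ≤ 0.019, i.e. n ≥ 84/(0.019·1.63²) = 1663.989.
The smallest integer n is 1664.

1664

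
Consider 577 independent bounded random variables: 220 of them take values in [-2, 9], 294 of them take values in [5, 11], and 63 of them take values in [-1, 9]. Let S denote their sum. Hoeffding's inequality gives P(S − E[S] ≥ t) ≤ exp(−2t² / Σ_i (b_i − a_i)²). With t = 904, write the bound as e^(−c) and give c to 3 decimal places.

Σ(b_i − a_i)² = 220·11² + 294·6² + 63·10² = 43504.
c = 2t² / 43504 = 2·904² / 43504 = 37.5697.

37.570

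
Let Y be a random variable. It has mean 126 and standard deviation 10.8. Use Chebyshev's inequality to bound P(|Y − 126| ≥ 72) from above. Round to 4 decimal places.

Chebyshev: P(|Y − μ| ≥ t) ≤ Var(Y)/t².
Var(Y) = σ² = 10.8² = 116.64.
Bound = 116.64 / 5184 = 0.0225.

0.0225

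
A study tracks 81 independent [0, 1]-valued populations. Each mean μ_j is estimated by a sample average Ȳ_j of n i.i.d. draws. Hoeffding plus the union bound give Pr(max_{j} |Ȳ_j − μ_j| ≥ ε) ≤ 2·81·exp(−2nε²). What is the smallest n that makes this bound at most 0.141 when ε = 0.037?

2574

Need 2·81·exp(−2nε²) ≤ 0.141, i.e. exp(−2nε²) ≤ 0.141/162.
So 2nε² ≥ ln(162/0.141) = 7.046592.
Hence n ≥ 7.046592/(2·0.037²) = 2573.627.
The smallest integer n is 2574.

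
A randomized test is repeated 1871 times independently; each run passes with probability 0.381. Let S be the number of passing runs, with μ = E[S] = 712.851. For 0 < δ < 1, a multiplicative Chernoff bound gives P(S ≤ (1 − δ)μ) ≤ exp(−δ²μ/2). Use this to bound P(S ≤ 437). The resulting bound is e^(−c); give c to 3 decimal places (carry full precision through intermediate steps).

53.373

Write 437 = (1 − δ)μ, so δ = 1 − 437/712.851 = 0.3869687…
Then the exponent is δ²μ/2 = (μ − 437)²/(2μ) = 53.372847.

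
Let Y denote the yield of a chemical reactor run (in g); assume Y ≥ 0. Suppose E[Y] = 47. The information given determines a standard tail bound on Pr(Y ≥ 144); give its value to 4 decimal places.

0.3264

Only the mean of a non-negative variable is known, so Markov's inequality is the applicable tail bound.
Markov's inequality: for a non-negative random variable, Pr(Y ≥ a) ≤ E[Y]/a.
Here E[Y] = 47 and a = 144, so the bound is 47/144 = 0.3264.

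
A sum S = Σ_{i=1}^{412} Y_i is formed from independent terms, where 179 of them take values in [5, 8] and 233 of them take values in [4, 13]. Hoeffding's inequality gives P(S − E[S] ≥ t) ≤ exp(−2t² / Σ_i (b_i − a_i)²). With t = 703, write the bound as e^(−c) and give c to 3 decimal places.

48.253

Σ(b_i − a_i)² = 179·3² + 233·9² = 20484.
c = 2t² / 20484 = 2·703² / 20484 = 48.2532.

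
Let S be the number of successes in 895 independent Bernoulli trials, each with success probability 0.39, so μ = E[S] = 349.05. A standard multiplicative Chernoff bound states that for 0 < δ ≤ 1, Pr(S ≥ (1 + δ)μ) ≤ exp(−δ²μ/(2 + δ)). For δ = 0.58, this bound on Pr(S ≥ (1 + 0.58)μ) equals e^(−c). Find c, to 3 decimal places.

45.512

c = δ²μ/(2 + δ) = 0.58²·349.05/(2 + 0.58) = 45.5118.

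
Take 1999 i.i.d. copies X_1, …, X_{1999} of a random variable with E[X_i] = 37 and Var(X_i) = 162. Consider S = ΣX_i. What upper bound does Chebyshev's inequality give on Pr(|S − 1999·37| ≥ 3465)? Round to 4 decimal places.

Var(S) = n·Var(X_i) = 1999·162 = 323838.
Chebyshev: Pr(|S − 1999·37| ≥ 3465) ≤ Var(S)/3465² = 323838/12006225 = 0.0270.

0.0270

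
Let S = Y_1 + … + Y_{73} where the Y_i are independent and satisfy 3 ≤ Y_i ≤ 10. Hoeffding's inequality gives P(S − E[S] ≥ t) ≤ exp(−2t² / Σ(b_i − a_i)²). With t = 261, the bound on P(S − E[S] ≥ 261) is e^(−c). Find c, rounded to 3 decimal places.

38.088

Σ(b_i − a_i)² = 73·(7)² = 3577.
c = 2t²/3577 = 2·261²/3577 = 38.0883.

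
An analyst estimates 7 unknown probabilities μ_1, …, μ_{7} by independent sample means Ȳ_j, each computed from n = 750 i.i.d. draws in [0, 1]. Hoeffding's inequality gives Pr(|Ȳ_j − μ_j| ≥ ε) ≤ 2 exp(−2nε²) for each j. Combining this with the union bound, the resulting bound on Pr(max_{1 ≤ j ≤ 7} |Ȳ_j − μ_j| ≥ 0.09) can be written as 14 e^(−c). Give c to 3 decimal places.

12.150

Union bound over the 7 events: Pr(max_{1 ≤ j ≤ 7} |Ȳ_j − μ_j| ≥ 0.09) ≤ 7·2·exp(−2nε²) = 14 exp(−2·750·0.09²).
So c = 2·750·0.09² = 12.1500.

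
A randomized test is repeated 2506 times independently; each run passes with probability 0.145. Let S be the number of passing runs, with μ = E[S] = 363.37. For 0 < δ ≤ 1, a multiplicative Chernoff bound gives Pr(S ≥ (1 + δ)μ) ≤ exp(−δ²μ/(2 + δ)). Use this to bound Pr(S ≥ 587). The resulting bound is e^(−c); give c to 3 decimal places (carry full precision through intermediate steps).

52.622

Write 587 = (1 + δ)μ, so δ = 587/363.37 − 1 = 0.6154333…
Then the exponent is δ²μ/(2 + δ) = (587 − μ)² / (μ·(2 + δ)) = 52.622007.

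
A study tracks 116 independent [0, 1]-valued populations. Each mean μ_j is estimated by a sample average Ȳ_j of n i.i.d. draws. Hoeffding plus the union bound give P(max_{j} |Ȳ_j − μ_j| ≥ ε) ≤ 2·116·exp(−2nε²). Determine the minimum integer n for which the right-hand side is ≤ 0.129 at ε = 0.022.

Need 2·116·exp(−2nε²) ≤ 0.129, i.e. exp(−2nε²) ≤ 0.129/232.
So 2nε² ≥ ln(232/0.129) = 7.494680.
Hence n ≥ 7.494680/(2·0.022²) = 7742.438.
The smallest integer n is 7743.

7743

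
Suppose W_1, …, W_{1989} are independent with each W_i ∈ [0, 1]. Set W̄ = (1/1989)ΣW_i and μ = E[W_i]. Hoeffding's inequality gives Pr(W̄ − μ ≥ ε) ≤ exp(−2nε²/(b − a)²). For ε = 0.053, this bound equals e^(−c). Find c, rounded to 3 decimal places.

11.174

c = 2nε²/(b − a)² = 2·1989·0.053² / 1² = 11.1742.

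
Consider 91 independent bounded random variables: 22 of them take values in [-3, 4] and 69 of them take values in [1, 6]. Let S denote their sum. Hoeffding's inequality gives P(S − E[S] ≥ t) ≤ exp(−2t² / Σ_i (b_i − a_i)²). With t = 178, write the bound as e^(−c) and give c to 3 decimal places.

Σ(b_i − a_i)² = 22·7² + 69·5² = 2803.
c = 2t² / 2803 = 2·178² / 2803 = 22.6072.

22.607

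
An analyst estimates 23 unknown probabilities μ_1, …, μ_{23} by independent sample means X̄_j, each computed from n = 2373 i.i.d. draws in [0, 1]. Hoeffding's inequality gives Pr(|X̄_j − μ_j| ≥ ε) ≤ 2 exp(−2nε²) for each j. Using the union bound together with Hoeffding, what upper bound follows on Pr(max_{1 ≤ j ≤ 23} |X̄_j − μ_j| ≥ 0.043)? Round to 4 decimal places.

Per-experiment Hoeffding bound: 2·exp(−2·2373·0.043²) = 2·exp(−8.77535) = 0.00030899.
Union bound over 23 events: 23·0.00030899 = 0.00711.

0.0071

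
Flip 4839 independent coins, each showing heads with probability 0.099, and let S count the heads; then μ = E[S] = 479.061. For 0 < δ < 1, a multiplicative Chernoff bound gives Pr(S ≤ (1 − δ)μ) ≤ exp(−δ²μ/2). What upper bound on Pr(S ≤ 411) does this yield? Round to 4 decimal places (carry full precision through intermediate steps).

Write 411 = (1 − δ)μ, so δ = 1 − 411/479.061 = 0.1420717…
Then the exponent is δ²μ/2 = (μ − 411)²/(2μ) = 4.834770.
Bound = exp(−4.834770) = 0.00795.

0.0079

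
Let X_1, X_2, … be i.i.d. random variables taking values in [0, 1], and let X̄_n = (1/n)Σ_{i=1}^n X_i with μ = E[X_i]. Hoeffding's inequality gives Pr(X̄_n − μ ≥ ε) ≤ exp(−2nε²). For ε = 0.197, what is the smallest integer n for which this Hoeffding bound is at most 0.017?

Require exp(−2nε²) ≤ 0.017, i.e. 2nε² ≥ ln(1/0.017) = 4.074542.
So n ≥ 4.074542 / (2·0.197²) = 52.495.
The smallest integer n is 53.

53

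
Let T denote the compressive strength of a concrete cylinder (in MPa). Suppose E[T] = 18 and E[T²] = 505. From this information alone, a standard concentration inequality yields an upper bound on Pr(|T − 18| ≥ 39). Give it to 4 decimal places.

The first two moments determine the variance, so Chebyshev's inequality is the sharpest standard bound available.
Var(T) = E[T²] − (E[T])² = 505 − 324 = 181.
Chebyshev's inequality: Pr(|T − μ| ≥ t) ≤ Var(T)/t² = 181/1521 = 0.1190.

0.1190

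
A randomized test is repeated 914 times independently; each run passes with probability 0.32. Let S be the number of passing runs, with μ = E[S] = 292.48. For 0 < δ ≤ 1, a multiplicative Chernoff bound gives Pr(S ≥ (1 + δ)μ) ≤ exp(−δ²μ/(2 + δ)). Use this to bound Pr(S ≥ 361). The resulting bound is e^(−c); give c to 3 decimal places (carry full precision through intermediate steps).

Write 361 = (1 + δ)μ, so δ = 361/292.48 − 1 = 0.2342724…
Then the exponent is δ²μ/(2 + δ) = (361 − μ)² / (μ·(2 + δ)) = 7.184597.

7.185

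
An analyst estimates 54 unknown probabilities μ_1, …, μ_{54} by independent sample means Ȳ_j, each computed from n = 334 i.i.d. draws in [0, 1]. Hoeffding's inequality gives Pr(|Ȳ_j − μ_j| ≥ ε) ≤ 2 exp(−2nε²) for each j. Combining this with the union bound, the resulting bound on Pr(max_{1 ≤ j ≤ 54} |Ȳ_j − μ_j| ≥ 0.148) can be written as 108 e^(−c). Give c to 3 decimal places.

Union bound over the 54 events: Pr(max_{1 ≤ j ≤ 54} |Ȳ_j − μ_j| ≥ 0.148) ≤ 54·2·exp(−2nε²) = 108 exp(−2·334·0.148²).
So c = 2·334·0.148² = 14.6319.

14.632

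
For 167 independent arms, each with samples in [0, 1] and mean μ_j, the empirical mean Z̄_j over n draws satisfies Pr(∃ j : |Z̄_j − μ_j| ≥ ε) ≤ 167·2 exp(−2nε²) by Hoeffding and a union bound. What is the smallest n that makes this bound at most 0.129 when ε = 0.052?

Need 2·167·exp(−2nε²) ≤ 0.129, i.e. exp(−2nε²) ≤ 0.129/334.
So 2nε² ≥ ln(334/0.129) = 7.859084.
Hence n ≥ 7.859084/(2·0.052²) = 1453.233.
The smallest integer n is 1454.

1454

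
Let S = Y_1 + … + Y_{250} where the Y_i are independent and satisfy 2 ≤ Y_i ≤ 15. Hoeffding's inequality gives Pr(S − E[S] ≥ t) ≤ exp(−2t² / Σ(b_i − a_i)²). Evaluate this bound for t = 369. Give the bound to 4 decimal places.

0.0016

Σ(b_i − a_i)² = 250·(13)² = 42250.
Exponent = 2·369²/42250 = 6.4455.
Bound = exp(−6.4455) = 0.00159.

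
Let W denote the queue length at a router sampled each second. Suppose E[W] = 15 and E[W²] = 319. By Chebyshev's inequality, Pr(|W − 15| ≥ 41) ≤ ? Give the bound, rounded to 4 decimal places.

0.0559

Var(W) = E[W²] − (E[W])² = 319 − 225 = 94.
Chebyshev's inequality: Pr(|W − μ| ≥ t) ≤ Var(W)/t² = 94/1681 = 0.0559.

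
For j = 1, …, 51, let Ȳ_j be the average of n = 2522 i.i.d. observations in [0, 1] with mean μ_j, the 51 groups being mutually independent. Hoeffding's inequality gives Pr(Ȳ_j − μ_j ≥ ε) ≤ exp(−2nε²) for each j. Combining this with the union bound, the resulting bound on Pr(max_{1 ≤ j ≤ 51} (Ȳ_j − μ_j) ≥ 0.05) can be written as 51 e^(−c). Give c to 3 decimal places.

12.610

Union bound over the 51 events: Pr(max_{1 ≤ j ≤ 51} (Ȳ_j − μ_j) ≥ 0.05) ≤ 51·exp(−2nε²) = 51 exp(−2·2522·0.05²).
So c = 2·2522·0.05² = 12.6100.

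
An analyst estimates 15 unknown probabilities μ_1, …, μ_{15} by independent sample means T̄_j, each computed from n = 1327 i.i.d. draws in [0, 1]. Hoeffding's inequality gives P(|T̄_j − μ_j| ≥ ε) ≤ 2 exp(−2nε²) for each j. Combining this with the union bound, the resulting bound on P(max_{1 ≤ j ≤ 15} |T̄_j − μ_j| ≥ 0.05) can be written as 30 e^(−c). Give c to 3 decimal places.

Union bound over the 15 events: P(max_{1 ≤ j ≤ 15} |T̄_j − μ_j| ≥ 0.05) ≤ 15·2·exp(−2nε²) = 30 exp(−2·1327·0.05²).
So c = 2·1327·0.05² = 6.6350.

6.635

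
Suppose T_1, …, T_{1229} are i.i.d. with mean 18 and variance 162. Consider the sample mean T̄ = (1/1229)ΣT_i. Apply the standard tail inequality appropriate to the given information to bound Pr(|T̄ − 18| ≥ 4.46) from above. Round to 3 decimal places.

0.007

With mean and variance of each term known, Chebyshev's inequality bounds the deviation of the sum (or sample mean).
Var(T̄) = Var(T_i)/n = 162/1229 = 0.13181.
Chebyshev: Pr(|T̄ − 18| ≥ 4.46) ≤ Var(T̄)/(4.46)² = 162/(1229·4.46²) = 0.0066.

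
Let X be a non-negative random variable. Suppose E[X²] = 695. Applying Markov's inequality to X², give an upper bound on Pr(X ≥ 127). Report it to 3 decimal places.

Since X ≥ 0, the event {X ≥ 127} is the same as {X² ≥ 16129}.
Markov's inequality applied to X² gives Pr(X² ≥ 16129) ≤ E[X²]/16129 = 695/16129 = 0.0431.

0.043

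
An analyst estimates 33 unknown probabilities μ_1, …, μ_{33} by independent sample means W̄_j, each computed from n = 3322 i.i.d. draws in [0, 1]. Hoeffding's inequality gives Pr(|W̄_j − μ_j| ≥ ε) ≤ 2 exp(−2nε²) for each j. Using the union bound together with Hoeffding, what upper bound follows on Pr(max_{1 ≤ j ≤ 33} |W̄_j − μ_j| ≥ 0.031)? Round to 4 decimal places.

0.1113

Per-experiment Hoeffding bound: 2·exp(−2·3322·0.031²) = 2·exp(−6.38488) = 0.0033737.
Union bound over 33 events: 33·0.0033737 = 0.11133.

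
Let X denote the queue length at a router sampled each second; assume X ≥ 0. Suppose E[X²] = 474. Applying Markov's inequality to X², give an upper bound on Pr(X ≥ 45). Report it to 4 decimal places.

0.2341

Since X ≥ 0, the event {X ≥ 45} is the same as {X² ≥ 2025}.
Markov's inequality applied to X² gives Pr(X² ≥ 2025) ≤ E[X²]/2025 = 474/2025 = 0.2341.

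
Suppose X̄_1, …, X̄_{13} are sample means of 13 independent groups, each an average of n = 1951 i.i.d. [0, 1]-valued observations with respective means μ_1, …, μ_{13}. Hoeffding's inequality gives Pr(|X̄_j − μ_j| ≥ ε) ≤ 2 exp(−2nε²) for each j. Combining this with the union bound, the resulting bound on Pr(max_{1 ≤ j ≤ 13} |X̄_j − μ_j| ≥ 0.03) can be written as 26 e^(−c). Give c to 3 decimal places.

Union bound over the 13 events: Pr(max_{1 ≤ j ≤ 13} |X̄_j − μ_j| ≥ 0.03) ≤ 13·2·exp(−2nε²) = 26 exp(−2·1951·0.03²).
So c = 2·1951·0.03² = 3.5118.

3.512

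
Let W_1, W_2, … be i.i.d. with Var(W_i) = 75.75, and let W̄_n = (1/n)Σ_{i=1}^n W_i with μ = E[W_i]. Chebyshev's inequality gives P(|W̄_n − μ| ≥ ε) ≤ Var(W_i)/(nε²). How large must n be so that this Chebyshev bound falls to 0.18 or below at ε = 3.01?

Require 75.75/(n·3.01²) ≤ 0.18, i.e. n ≥ 75.75/(0.18·3.01²) = 46.449.
The smallest integer n is 47.

47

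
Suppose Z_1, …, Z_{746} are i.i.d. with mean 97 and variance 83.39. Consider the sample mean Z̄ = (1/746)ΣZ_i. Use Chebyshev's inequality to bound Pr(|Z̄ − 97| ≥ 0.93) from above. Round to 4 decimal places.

Var(Z̄) = Var(Z_i)/n = 83.39/746 = 0.11178.
Chebyshev: Pr(|Z̄ − 97| ≥ 0.93) ≤ Var(Z̄)/(0.93)² = 83.39/(746·0.93²) = 0.1292.

0.1292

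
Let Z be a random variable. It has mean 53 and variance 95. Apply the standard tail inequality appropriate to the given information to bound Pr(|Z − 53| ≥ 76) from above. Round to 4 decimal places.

0.0164

Mean and variance are known, so Chebyshev's inequality applies.
Chebyshev: Pr(|Z − μ| ≥ t) ≤ Var(Z)/t².
Bound = 95 / 5776 = 0.0164.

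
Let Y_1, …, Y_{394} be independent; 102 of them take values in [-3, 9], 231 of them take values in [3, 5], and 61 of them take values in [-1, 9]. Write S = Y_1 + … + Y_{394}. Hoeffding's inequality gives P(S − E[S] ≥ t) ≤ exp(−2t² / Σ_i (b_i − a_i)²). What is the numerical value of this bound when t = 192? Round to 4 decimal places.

Σ(b_i − a_i)² = 102·12² + 231·2² + 61·10² = 21712.
Exponent = 2·192² / 21712 = 3.39573.
Bound = exp(−3.39573) = 0.03352.

0.0335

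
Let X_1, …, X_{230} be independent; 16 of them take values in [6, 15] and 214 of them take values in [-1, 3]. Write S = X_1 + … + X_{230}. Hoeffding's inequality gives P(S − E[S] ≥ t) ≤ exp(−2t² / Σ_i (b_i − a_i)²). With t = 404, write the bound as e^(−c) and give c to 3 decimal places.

69.159

Σ(b_i − a_i)² = 16·9² + 214·4² = 4720.
c = 2t² / 4720 = 2·404² / 4720 = 69.1593.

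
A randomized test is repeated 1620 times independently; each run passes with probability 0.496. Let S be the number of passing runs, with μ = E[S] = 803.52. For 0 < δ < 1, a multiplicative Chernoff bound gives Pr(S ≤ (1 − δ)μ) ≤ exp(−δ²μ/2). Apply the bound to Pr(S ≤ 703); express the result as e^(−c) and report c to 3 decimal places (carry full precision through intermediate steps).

6.288

Write 703 = (1 − δ)μ, so δ = 1 − 703/803.52 = 0.1250996…
Then the exponent is δ²μ/2 = (μ − 703)²/(2μ) = 6.287504.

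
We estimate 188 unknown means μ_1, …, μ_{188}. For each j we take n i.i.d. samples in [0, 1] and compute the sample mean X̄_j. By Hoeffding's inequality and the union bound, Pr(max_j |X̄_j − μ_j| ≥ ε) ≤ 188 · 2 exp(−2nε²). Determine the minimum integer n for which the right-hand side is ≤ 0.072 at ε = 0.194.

114

Need 2·188·exp(−2nε²) ≤ 0.072, i.e. exp(−2nε²) ≤ 0.072/376.
So 2nε² ≥ ln(376/0.072) = 8.560678.
Hence n ≥ 8.560678/(2·0.194²) = 113.730.
The smallest integer n is 114.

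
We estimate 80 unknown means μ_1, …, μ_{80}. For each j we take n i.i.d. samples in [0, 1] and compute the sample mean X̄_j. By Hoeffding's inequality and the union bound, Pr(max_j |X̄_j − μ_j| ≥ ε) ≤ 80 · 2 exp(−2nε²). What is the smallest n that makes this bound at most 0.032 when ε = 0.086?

Need 2·80·exp(−2nε²) ≤ 0.032, i.e. exp(−2nε²) ≤ 0.032/160.
So 2nε² ≥ ln(160/0.032) = 8.517193.
Hence n ≥ 8.517193/(2·0.086²) = 575.797.
The smallest integer n is 576.

576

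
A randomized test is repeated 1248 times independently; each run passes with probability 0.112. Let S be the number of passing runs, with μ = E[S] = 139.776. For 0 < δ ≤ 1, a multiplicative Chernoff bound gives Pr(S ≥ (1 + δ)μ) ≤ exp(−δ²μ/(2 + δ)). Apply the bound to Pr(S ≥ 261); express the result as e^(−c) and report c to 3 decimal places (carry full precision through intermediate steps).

36.667

Write 261 = (1 + δ)μ, so δ = 261/139.776 − 1 = 0.8672734…
Then the exponent is δ²μ/(2 + δ) = (261 − μ)² / (μ·(2 + δ)) = 36.667011.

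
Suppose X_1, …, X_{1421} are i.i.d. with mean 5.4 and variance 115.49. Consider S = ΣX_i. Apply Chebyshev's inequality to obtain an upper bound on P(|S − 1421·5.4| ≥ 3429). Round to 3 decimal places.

0.014

Var(S) = n·Var(X_i) = 1421·115.49 = 164111.29.
Chebyshev: P(|S − 1421·5.4| ≥ 3429) ≤ Var(S)/3429² = 164111.29/11758041 = 0.0140.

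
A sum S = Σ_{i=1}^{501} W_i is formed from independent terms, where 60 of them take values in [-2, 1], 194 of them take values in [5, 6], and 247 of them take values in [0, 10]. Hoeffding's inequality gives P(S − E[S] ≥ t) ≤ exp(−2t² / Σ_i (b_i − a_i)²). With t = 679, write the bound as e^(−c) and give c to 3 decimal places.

36.254

Σ(b_i − a_i)² = 60·3² + 194·1² + 247·10² = 25434.
c = 2t² / 25434 = 2·679² / 25434 = 36.2539.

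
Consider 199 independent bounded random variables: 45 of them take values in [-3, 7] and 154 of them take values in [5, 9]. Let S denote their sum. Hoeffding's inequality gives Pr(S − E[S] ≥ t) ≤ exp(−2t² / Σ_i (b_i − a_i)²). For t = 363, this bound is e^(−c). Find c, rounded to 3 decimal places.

Σ(b_i − a_i)² = 45·10² + 154·4² = 6964.
c = 2t² / 6964 = 2·363² / 6964 = 37.8429.

37.843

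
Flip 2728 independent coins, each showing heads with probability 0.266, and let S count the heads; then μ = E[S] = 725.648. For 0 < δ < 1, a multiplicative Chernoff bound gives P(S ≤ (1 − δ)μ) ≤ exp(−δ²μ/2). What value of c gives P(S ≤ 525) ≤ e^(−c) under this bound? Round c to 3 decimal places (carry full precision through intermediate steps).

Write 525 = (1 − δ)μ, so δ = 1 − 525/725.648 = 0.2765087…
Then the exponent is δ²μ/2 = (μ − 525)²/(2μ) = 27.740461.

27.740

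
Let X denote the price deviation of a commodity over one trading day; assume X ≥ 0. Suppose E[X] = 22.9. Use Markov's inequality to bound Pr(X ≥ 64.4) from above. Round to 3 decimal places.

0.356

Markov's inequality: for a non-negative random variable, Pr(X ≥ a) ≤ E[X]/a.
Here E[X] = 22.9 and a = 64.4, so the bound is 22.9/64.4 = 0.3556.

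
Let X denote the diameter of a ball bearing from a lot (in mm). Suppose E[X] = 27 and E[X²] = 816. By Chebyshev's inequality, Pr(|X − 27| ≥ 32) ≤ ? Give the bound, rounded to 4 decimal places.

Var(X) = E[X²] − (E[X])² = 816 − 729 = 87.
Chebyshev's inequality: Pr(|X − μ| ≥ t) ≤ Var(X)/t² = 87/1024 = 0.0850.

0.0850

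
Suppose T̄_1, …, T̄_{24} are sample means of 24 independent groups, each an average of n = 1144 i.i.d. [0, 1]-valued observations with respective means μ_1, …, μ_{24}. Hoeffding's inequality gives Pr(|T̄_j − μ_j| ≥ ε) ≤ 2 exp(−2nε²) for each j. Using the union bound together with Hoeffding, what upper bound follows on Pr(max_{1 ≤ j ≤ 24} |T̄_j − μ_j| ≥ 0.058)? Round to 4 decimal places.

Per-experiment Hoeffding bound: 2·exp(−2·1144·0.058²) = 2·exp(−7.69683) = 0.00090853.
Union bound over 24 events: 24·0.00090853 = 0.02180.

0.0218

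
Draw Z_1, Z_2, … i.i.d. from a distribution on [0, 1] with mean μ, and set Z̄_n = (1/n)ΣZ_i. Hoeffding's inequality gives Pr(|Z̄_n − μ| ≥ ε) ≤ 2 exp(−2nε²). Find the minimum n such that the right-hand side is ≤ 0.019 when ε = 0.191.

64

Require 2·exp(−2nε²) ≤ 0.019, i.e. 2nε² ≥ ln(2/0.019) = 4.656463.
So n ≥ 4.656463 / (2·0.191²) = 63.820.
The smallest integer n is 64.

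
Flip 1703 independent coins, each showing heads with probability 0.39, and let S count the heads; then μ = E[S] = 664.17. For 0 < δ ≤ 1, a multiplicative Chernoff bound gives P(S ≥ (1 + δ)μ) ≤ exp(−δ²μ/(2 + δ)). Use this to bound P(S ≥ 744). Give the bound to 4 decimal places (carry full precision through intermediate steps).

0.0108

Write 744 = (1 + δ)μ, so δ = 744/664.17 − 1 = 0.1201951…
Then the exponent is δ²μ/(2 + δ) = (744 − μ)² / (μ·(2 + δ)) = 4.525610.
Bound = exp(−4.525610) = 0.01083.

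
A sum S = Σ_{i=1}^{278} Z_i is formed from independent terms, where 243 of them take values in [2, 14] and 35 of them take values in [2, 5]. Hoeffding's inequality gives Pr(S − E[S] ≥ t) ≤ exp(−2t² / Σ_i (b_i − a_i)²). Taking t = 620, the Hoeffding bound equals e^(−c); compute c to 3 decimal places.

Σ(b_i − a_i)² = 243·12² + 35·3² = 35307.
c = 2t² / 35307 = 2·620² / 35307 = 21.7747.

21.775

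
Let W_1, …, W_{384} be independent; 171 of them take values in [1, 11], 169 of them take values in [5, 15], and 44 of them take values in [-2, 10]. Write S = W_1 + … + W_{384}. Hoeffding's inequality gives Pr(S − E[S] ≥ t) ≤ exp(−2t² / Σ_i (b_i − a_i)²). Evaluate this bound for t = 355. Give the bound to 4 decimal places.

0.0019

Σ(b_i − a_i)² = 171·10² + 169·10² + 44·12² = 40336.
Exponent = 2·355² / 40336 = 6.24876.
Bound = exp(−6.24876) = 0.00193.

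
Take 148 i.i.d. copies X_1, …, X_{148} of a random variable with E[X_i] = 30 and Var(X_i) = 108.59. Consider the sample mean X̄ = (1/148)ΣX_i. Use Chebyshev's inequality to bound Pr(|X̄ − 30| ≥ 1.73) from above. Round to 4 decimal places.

0.2452

Var(X̄) = Var(X_i)/n = 108.59/148 = 0.73372.
Chebyshev: Pr(|X̄ − 30| ≥ 1.73) ≤ Var(X̄)/(1.73)² = 108.59/(148·1.73²) = 0.2452.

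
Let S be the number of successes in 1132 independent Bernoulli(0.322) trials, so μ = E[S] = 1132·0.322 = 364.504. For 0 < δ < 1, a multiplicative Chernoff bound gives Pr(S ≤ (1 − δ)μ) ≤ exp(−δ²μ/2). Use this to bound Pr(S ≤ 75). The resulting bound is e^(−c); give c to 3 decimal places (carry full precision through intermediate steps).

Write 75 = (1 − δ)μ, so δ = 1 − 75/364.504 = 0.7942409…
Then the exponent is δ²μ/2 = (μ − 75)²/(2μ) = 114.967965.

114.968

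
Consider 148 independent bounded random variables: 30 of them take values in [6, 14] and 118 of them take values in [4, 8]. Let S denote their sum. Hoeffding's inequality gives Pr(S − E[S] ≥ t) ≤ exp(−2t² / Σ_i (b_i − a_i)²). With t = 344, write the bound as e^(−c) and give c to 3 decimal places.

Σ(b_i − a_i)² = 30·8² + 118·4² = 3808.
c = 2t² / 3808 = 2·344² / 3808 = 62.1513.

62.151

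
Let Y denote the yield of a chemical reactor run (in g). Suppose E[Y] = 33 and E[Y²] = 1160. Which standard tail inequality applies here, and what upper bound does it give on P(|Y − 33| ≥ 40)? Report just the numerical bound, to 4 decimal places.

The first two moments determine the variance, so Chebyshev's inequality is the sharpest standard bound available.
Var(Y) = E[Y²] − (E[Y])² = 1160 − 1089 = 71.
Chebyshev's inequality: P(|Y − μ| ≥ t) ≤ Var(Y)/t² = 71/1600 = 0.0444.

0.0444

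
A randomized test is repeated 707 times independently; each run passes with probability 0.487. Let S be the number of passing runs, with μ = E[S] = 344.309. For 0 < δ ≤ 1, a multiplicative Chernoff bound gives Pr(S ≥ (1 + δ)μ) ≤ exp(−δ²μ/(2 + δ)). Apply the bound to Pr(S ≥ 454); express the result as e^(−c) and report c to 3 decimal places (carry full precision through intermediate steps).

15.072

Write 454 = (1 + δ)μ, so δ = 454/344.309 − 1 = 0.318583…
Then the exponent is δ²μ/(2 + δ) = (454 − μ)² / (μ·(2 + δ)) = 15.072003.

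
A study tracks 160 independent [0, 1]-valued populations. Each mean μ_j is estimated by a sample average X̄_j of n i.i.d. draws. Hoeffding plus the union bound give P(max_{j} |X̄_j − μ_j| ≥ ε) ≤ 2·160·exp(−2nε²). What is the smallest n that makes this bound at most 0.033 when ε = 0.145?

Need 2·160·exp(−2nε²) ≤ 0.033, i.e. exp(−2nε²) ≤ 0.033/320.
So 2nε² ≥ ln(320/0.033) = 9.179569.
Hence n ≥ 9.179569/(2·0.145²) = 218.301.
The smallest integer n is 219.

219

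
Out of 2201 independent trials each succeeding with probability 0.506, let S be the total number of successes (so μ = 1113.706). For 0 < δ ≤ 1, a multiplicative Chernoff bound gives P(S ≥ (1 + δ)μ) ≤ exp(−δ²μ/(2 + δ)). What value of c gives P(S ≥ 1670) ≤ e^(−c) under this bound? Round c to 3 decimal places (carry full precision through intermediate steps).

Write 1670 = (1 + δ)μ, so δ = 1670/1113.706 − 1 = 0.4994981…
Then the exponent is δ²μ/(2 + δ) = (1670 − μ)² / (μ·(2 + δ)) = 111.169432.

111.169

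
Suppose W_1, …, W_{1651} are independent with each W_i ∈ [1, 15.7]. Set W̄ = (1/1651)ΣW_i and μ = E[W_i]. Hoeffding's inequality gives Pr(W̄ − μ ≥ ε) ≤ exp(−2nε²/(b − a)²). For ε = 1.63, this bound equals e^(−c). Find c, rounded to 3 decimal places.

40.599

c = 2nε²/(b − a)² = 2·1651·1.63² / 14.7² = 40.5992.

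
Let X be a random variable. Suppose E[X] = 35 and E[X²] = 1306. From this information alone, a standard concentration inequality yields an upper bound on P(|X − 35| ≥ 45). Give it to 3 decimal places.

The first two moments determine the variance, so Chebyshev's inequality is the sharpest standard bound available.
Var(X) = E[X²] − (E[X])² = 1306 − 1225 = 81.
Chebyshev's inequality: P(|X − μ| ≥ t) ≤ Var(X)/t² = 81/2025 = 0.0400.

0.040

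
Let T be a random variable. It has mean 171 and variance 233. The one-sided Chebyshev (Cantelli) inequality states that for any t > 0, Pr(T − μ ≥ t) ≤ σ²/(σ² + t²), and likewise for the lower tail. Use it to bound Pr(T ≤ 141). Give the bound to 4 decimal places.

Here σ² = 233 and t = 30, so σ² + t² = 1133.
Cantelli's bound: 233/1133 = 0.2056.

0.2056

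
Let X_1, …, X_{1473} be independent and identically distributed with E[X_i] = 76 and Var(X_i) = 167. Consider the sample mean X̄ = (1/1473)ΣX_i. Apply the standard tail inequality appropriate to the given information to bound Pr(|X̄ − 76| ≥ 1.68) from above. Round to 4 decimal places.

0.0402

With mean and variance of each term known, Chebyshev's inequality bounds the deviation of the sum (or sample mean).
Var(X̄) = Var(X_i)/n = 167/1473 = 0.11337.
Chebyshev: Pr(|X̄ − 76| ≥ 1.68) ≤ Var(X̄)/(1.68)² = 167/(1473·1.68²) = 0.0402.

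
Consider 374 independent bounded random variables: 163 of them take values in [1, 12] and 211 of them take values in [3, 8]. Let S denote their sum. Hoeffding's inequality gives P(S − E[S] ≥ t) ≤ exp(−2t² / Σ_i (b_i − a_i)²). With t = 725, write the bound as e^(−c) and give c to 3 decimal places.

42.053

Σ(b_i − a_i)² = 163·11² + 211·5² = 24998.
c = 2t² / 24998 = 2·725² / 24998 = 42.0534.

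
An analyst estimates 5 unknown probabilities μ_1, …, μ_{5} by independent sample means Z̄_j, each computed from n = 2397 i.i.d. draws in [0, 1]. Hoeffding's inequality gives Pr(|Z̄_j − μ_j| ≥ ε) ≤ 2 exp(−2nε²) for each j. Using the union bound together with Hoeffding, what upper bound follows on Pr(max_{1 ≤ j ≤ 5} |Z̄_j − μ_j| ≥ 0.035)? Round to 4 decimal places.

0.0282

Per-experiment Hoeffding bound: 2·exp(−2·2397·0.035²) = 2·exp(−5.87265) = 0.0056308.
Union bound over 5 events: 5·0.0056308 = 0.02815.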